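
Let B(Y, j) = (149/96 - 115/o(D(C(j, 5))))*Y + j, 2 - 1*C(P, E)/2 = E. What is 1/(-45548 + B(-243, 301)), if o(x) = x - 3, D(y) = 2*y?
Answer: -32/1519589 ≈ -2.1058e-5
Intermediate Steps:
C(P, E) = 4 - 2*E
o(x) = -3 + x
B(Y, j) = j + 295*Y/32 (B(Y, j) = (149/96 - 115/(-3 + 2*(4 - 2*5)))*Y + j = (149*(1/96) - 115/(-3 + 2*(4 - 10)))*Y + j = (149/96 - 115/(-3 + 2*(-6)))*Y + j = (149/96 - 115/(-3 - 12))*Y + j = (149/96 - 115/(-15))*Y + j = (149/96 - 115*(-1/15))*Y + j = (149/96 + 23/3)*Y + j = 295*Y/32 + j = j + 295*Y/32)
1/(-45548 + B(-243, 301)) = 1/(-45548 + (301 + (295/32)*(-243))) = 1/(-45548 + (301 - 71685/32)) = 1/(-45548 - 62053/32) = 1/(-1519589/32) = -32/1519589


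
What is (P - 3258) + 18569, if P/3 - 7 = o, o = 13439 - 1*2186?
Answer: 49091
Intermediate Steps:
o = 11253 (o = 13439 - 2186 = 11253)
P = 33780 (P = 21 + 3*11253 = 21 + 33759 = 33780)
(P - 3258) + 18569 = (33780 - 3258) + 18569 = 30522 + 18569 = 49091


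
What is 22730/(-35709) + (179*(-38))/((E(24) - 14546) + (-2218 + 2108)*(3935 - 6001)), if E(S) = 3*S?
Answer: -2539759199/3799187637 ≈ -0.66850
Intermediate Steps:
22730/(-35709) + (179*(-38))/((E(24) - 14546) + (-2218 + 2108)*(3935 - 6001)) = 22730/(-35709) + (179*(-38))/((3*24 - 14546) + (-2218 + 2108)*(3935 - 6001)) = 22730*(-1/35709) - 6802/((72 - 14546) - 110*(-2066)) = -22730/35709 - 6802/(-14474 + 227260) = -22730/35709 - 6802/212786 = -22730/35709 - 6802*1/212786 = -22730/35709 - 3401/106393 = -2539759199/3799187637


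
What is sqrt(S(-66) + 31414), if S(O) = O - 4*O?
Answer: 2*sqrt(7903) ≈ 177.80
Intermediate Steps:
S(O) = -3*O
sqrt(S(-66) + 31414) = sqrt(-3*(-66) + 31414) = sqrt(198 + 31414) = sqrt(31612) = 2*sqrt(7903)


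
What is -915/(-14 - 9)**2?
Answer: -915/529 ≈ -1.7297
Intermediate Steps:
-915/(-14 - 9)**2 = -915/((-23)**2) = -915/529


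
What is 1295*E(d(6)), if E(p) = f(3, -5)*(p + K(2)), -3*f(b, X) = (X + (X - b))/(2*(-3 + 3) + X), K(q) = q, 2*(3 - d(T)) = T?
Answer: -6734/3 ≈ -2244.7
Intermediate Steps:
d(T) = 3 - T/2
f(b, X) = -(-b + 2*X)/(3*X) (f(b, X) = -(X + (X - b))/(3*(2*(-3 + 3) + X)) = -(-b + 2*X)/(3*(2*0 + X)) = -(-b + 2*X)/(3*(0 + X)) = -(-b + 2*X)/(3*X))
E(p) = -26/15 - 13*p/15 (E(p) = ((⅓)*(3 - 2*(-5))/(-5))*(p + 2) = ((⅓)*(-⅕)*(3 + 10))*(2 + p) = ((⅓)*(-⅕)*13)*(2 + p) = -13*(2 + p)/15 = -26/15 - 13*p/15)
1295*E(d(6)) = 1295*(-26/15 - 13*(3 - ½*6)/15) = 1295*(-26/15 - 13*(3 - 3)/15) = 1295*(-26/15 - 13/15*0) = 1295*(-26/15 + 0) = 1295*(-26/15) = -6734/3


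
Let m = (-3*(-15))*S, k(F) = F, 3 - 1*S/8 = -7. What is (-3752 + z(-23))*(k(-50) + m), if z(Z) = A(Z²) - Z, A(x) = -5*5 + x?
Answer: -11448750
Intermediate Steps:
S = 80 (S = 24 - 8*(-7) = 24 + 56 = 80)
A(x) = -25 + x
m = 3600 (m = -3*(-15)*80 = 45*80 = 3600)
z(Z) = -25 + Z² - Z (z(Z) = (-25 + Z²) - Z = -25 + Z² - Z)
(-3752 + z(-23))*(k(-50) + m) = (-3752 + (-25 + (-23)² - 1*(-23)))*(-50 + 3600) = (-3752 + (-25 + 529 + 23))*3550 = (-3752 + 527)*3550 = -3225*3550 = -11448750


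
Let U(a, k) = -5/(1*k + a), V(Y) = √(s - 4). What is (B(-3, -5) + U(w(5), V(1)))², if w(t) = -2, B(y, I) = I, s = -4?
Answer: 25*(-7*I + 4*√2)/(4*(-I + 2*√2)) ≈ 15.972 - 9.8209*I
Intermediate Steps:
V(Y) = 2*I*√2 (V(Y) = √(-4 - 4) = √(-8) = 2*I*√2)
U(a, k) = -5/(a + k) (U(a, k) = -5/(k + a) = -5/(a + k))
(B(-3, -5) + U(w(5), V(1)))² = (-5 - 5/(-2 + 2*I*√2))²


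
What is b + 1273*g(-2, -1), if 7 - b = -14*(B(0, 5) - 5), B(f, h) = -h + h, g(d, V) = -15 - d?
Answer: -16612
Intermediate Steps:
B(f, h) = 0
b = -63 (b = 7 - (-14)*(0 - 5) = 7 - (-14)*(-5) = 7 - 1*70 = 7 - 70 = -63)
b + 1273*g(-2, -1) = -63 + 1273*(-15 - 1*(-2)) = -63 + 1273*(-15 + 2) = -63 + 1273*(-13) = -63 - 16549 = -16612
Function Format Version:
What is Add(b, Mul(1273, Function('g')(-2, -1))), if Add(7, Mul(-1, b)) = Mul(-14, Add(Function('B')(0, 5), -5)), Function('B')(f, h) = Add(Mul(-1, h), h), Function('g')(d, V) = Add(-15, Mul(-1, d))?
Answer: -16612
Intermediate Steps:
Function('B')(f, h) = 0
b = -63 (b = Add(7, Mul(-1, Mul(-14, Add(0, -5)))) = Add(7, Mul(-1, Mul(-14, -5))) = Add(7, Mul(-1, 70)) = Add(7, -70) = -63)
Add(b, Mul(1273, Function('g')(-2, -1))) = Add(-63, Mul(1273, Add(-15, Mul(-1, -2)))) = Add(-63, Mul(1273, Add(-15, 2))) = Add(-63, Mul(1273, -13)) = Add(-63, -16549) = -16612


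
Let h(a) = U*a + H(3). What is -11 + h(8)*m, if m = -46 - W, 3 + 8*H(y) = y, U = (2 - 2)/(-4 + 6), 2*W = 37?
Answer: -11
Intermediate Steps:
W = 37/2 (W = (1/2)*37 = 37/2 ≈ 18.500)
U = 0 (U = 0/2 = 0*(1/2) = 0)
H(y) = -3/8 + y/8
h(a) = 0 (h(a) = 0*a + (-3/8 + (1/8)*3) = 0 + (-3/8 + 3/8) = 0 + 0 = 0)
m = -129/2 (m = -46 - 1*37/2 = -46 - 37/2 = -129/2 ≈ -64.500)
-11 + h(8)*m = -11 + 0*(-129/2) = -11 + 0 = -11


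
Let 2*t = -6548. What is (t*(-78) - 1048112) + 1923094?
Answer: 1130354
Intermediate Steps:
t = -3274 (t = (½)*(-6548) = -3274)
(t*(-78) - 1048112) + 1923094 = (-3274*(-78) - 1048112) + 1923094 = (255372 - 1048112) + 1923094 = -792740 + 1923094 = 1130354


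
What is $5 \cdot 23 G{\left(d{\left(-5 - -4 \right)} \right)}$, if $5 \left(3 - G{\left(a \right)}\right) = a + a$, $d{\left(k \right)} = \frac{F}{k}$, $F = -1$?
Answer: $299$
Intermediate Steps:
$d{\left(k \right)} = - \frac{1}{k}$
$G{\left(a \right)} = 3 - \frac{2 a}{5}$ ($G{\left(a \right)} = 3 - \frac{a + a}{5} = 3 - \frac{2 a}{5}$)
$5 \cdot 23 G{\left(d{\left(-5 - -4 \right)} \right)} = 5 \cdot 23 \left(3 - \frac{2 \left(- \frac{1}{-5 - -4}\right)}{5}\right) = 115 \left(3 - \frac{2 \left(- \frac{1}{-5 + 4}\right)}{5}\right) = 115 \left(3 - \frac{2 \left(- \frac{1}{-1}\right)}{5}\right) = 115 \left(3 - \frac{2 \left(\left(-1\right) \left(-1\right)\right)}{5}\right) = 115 \left(3 - \frac{2}{5}\right) = 115 \cdot \frac{13}{5} = 299$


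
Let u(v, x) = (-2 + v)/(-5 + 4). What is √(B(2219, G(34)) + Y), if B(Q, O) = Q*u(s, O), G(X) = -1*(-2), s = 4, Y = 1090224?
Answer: √1085786 ≈ 1042.0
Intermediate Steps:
u(v, x) = 2 - v (u(v, x) = (-2 + v)/(-1) = (-2 + v)*(-1) = 2 - v)
G(X) = 2
B(Q, O) = -2*Q (B(Q, O) = Q*(2 - 1*4) = Q*(2 - 4) = Q*(-2) = -2*Q)
√(B(2219, G(34)) + Y) = √(-2*2219 + 1090224) = √(-4438 + 1090224) = √1085786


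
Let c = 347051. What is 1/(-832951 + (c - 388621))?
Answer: -1/874521 ≈ -1.1435e-6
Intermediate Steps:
1/(-832951 + (c - 388621)) = 1/(-832951 + (347051 - 388621)) = 1/(-832951 - 41570) = 1/(-874521) = -1/874521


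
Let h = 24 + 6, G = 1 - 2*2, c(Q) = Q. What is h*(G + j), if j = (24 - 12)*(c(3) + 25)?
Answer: 9990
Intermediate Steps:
j = 336 (j = (24 - 12)*(3 + 25) = 12*28 = 336)
G = -3 (G = 1 - 4 = -3)
h = 30
h*(G + j) = 30*(-3 + 336) = 30*333 = 9990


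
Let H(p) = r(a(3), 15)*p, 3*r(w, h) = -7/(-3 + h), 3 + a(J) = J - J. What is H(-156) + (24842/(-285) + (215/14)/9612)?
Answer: -726512207/12783960 ≈ -56.830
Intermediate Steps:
a(J) = -3 (a(J) = -3 + (J - J) = -3 + 0 = -3)
r(w, h) = -7/(3*(-3 + h)) (r(w, h) = (-7/(-3 + h))/3 = -7/(3*(-3 + h)))
H(p) = -7*p/36 (H(p) = (-7/(-9 + 3*15))*p = (-7/(-9 + 45))*p = (-7/36)*p = (-7*1/36)*p = -7*p/36)
H(-156) + (24842/(-285) + (215/14)/9612) = -7/36*(-156) + (24842/(-285) + (215/14)/9612) = 91/3 + (24842*(-1/285) + ((1/14)*215)*(1/9612)) = 91/3 + (-24842/285 + (215/14)*(1/9612)) = 91/3 + (-24842/285 + 215/134568) = 91/3 - 1114292327/12783960 = -726512207/12783960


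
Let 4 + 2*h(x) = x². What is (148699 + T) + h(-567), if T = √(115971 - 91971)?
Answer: 618883/2 + 40*√15 ≈ 3.0960e+5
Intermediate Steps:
T = 40*√15 (T = √24000 = 40*√15 ≈ 154.92)
h(x) = -2 + x²/2
(148699 + T) + h(-567) = (148699 + 40*√15) + (-2 + (½)*(-567)²) = (148699 + 40*√15) + (-2 + (½)*321489) = (148699 + 40*√15) + (-2 + 321489/2) = (148699 + 40*√15) + 321485/2 = 618883/2 + 40*√15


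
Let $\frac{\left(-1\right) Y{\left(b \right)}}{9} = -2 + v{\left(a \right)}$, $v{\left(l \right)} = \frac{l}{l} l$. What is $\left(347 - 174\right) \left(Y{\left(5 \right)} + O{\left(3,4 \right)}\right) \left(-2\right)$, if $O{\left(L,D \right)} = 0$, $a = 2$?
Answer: $0$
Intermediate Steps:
$v{\left(l \right)} = l$ ($v{\left(l \right)} = 1 l = l$)
$Y{\left(b \right)} = 0$ ($Y{\left(b \right)} = - 9 \left(-2 + 2\right) = \left(-9\right) 0 = 0$)
$\left(347 - 174\right) \left(Y{\left(5 \right)} + O{\left(3,4 \right)}\right) \left(-2\right) = \left(347 - 174\right) \left(0 + 0\right) \left(-2\right) = \left(347 - 174\right) 0 \left(-2\right) = 173 \cdot 0 = 0$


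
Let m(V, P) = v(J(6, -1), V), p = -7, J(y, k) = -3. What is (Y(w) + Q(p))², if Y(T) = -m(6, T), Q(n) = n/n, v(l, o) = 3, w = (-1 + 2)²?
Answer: 4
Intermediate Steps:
w = 1 (w = 1² = 1)
m(V, P) = 3
Q(n) = 1
Y(T) = -3 (Y(T) = -1*3 = -3)
(Y(w) + Q(p))² = (-3 + 1)² = (-2)² = 4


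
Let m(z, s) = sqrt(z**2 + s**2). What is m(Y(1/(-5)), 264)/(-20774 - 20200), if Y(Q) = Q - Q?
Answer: -44/6829 ≈ -0.0064431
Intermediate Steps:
Y(Q) = 0
m(z, s) = sqrt(s**2 + z**2)
m(Y(1/(-5)), 264)/(-20774 - 20200) = sqrt(264**2 + 0**2)/(-20774 - 20200) = sqrt(69696 + 0)/(-40974) = sqrt(69696)*(-1/40974) = 264*(-1/40974) = -44/6829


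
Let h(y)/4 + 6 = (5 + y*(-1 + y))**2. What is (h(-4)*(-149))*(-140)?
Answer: 51649360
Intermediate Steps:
h(y) = -24 + 4*(5 + y*(-1 + y))**2
(h(-4)*(-149))*(-140) = ((-24 + 4*(5 + (-4)**2 - 1*(-4))**2)*(-149))*(-140) = ((-24 + 4*(5 + 16 + 4)**2)*(-149))*(-140) = ((-24 + 4*25**2)*(-149))*(-140) = ((-24 + 4*625)*(-149))*(-140) = ((-24 + 2500)*(-149))*(-140) = (2476*(-149))*(-140) = -368924*(-140) = 51649360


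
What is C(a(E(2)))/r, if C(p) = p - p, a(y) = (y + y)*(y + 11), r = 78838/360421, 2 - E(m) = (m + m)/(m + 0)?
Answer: 0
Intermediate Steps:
E(m) = 0 (E(m) = 2 - (m + m)/(m + 0) = 2 - 2*m/m = 2 - 1*2 = 2 - 2 = 0)
r = 78838/360421 (r = 78838*(1/360421) = 78838/360421 ≈ 0.21874)
a(y) = 2*y*(11 + y) (a(y) = (2*y)*(11 + y) = 2*y*(11 + y))
C(p) = 0
C(a(E(2)))/r = 0/(78838/360421) = 0*(360421/78838) = 0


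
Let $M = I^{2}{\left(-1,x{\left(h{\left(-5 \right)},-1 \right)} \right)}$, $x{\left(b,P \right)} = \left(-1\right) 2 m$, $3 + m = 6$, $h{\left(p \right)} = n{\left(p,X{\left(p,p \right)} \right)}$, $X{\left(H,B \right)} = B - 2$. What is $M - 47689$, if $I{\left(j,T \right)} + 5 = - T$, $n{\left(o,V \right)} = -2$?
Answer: $-47688$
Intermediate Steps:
$X{\left(H,B \right)} = -2 + B$
$h{\left(p \right)} = -2$
$m = 3$ ($m = -3 + 6 = 3$)
$x{\left(b,P \right)} = -6$ ($x{\left(b,P \right)} = \left(-1\right) 2 \cdot 3 = \left(-2\right) 3 = -6$)
$I{\left(j,T \right)} = -5 - T$
$M = 1$ ($M = \left(-5 - -6\right)^{2} = \left(-5 + 6\right)^{2} = 1^{2} = 1$)
$M - 47689 = 1 - 47689 = -47688$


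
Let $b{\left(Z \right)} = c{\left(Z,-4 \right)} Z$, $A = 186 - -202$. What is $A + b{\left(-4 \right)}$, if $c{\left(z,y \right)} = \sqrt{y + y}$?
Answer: $388 - 8 i \sqrt{2} \approx 388.0 - 11.314 i$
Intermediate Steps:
$A = 388$ ($A = 186 + 202 = 388$)
$c{\left(z,y \right)} = \sqrt{2} \sqrt{y}$ ($c{\left(z,y \right)} = \sqrt{2 y} = \sqrt{2} \sqrt{y}$)
$b{\left(Z \right)} = 2 i Z \sqrt{2}$ ($b{\left(Z \right)} = \sqrt{2} \sqrt{-4} Z = \sqrt{2} \cdot 2 i Z = 2 i \sqrt{2} Z = 2 i Z \sqrt{2}$)
$A + b{\left(-4 \right)} = 388 + 2 i \left(-4\right) \sqrt{2} = 388 - 8 i \sqrt{2}$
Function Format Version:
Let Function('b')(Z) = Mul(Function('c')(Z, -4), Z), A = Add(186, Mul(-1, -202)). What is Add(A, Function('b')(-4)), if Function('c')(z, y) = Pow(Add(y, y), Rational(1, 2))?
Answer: Add(388, Mul(-8, I, Pow(2, Rational(1, 2)))) ≈ Add(388.00, Mul(-11.314, I))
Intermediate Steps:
A = 388 (A = Add(186, 202) = 388)
Function('c')(z, y) = Mul(Pow(2, Rational(1, 2)), Pow(y, Rational(1, 2))) (Function('c')(z, y) = Pow(Mul(2, y), Rational(1, 2)) = Mul(Pow(2, Rational(1, 2)), Pow(y, Rational(1, 2))))
Function('b')(Z) = Mul(2, I, Z, Pow(2, Rational(1, 2))) (Function('b')(Z) = Mul(Mul(Pow(2, Rational(1, 2)), Pow(-4, Rational(1, 2))), Z) = Mul(Mul(Pow(2, Rational(1, 2)), Mul(2, I)), Z) = Mul(Mul(2, I, Pow(2, Rational(1, 2))), Z) = Mul(2, I, Z, Pow(2, Rational(1, 2))))
Add(A, Function('b')(-4)) = Add(388, Mul(2, I, -4, Pow(2, Rational(1, 2)))) = Add(388, Mul(-8, I, Pow(2, Rational(1, 2))))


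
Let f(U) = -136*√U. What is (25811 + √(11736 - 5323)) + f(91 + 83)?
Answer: 25811 - 136*√174 + 11*√53 ≈ 24097.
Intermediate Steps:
(25811 + √(11736 - 5323)) + f(91 + 83) = (25811 + √(11736 - 5323)) - 136*√(91 + 83) = (25811 + √6413) - 136*√174 = (25811 + 11*√53) - 136*√174 = 25811 - 136*√174 + 11*√53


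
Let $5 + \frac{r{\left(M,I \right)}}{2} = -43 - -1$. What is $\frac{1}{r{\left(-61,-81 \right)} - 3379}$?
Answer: $- \frac{1}{3473} \approx -0.00028794$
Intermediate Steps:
$r{\left(M,I \right)} = -94$ ($r{\left(M,I \right)} = -10 + 2 \left(-43 - -1\right) = -10 + 2 \left(-43 + 1\right) = -10 + 2 \left(-42\right) = -10 - 84 = -94$)
$\frac{1}{r{\left(-61,-81 \right)} - 3379} = \frac{1}{-94 - 3379} = \frac{1}{-3473} = - \frac{1}{3473}$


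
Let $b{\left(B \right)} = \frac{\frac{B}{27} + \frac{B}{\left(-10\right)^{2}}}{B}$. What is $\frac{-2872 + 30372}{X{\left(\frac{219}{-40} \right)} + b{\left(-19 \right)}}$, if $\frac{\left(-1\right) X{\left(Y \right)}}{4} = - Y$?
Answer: $- \frac{74250000}{59003} \approx -1258.4$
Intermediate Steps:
$X{\left(Y \right)} = 4 Y$ ($X{\left(Y \right)} = - 4 \left(- Y\right) = 4 Y$)
$b{\left(B \right)} = \frac{127}{2700}$ ($b{\left(B \right)} = \frac{B \frac{1}{27} + \frac{B}{100}}{B} = \frac{\frac{B}{27} + B \frac{1}{100}}{B} = \frac{\frac{B}{27} + \frac{B}{100}}{B} = \frac{\frac{127}{2700} B}{B} = \frac{127}{2700}$)
$\frac{-2872 + 30372}{X{\left(\frac{219}{-40} \right)} + b{\left(-19 \right)}} = \frac{-2872 + 30372}{4 \frac{219}{-40} + \frac{127}{2700}} = \frac{27500}{4 \cdot 219 \left(- \frac{1}{40}\right) + \frac{127}{2700}} = \frac{27500}{4 \left(- \frac{219}{40}\right) + \frac{127}{2700}} = \frac{27500}{- \frac{219}{10} + \frac{127}{2700}} = \frac{27500}{- \frac{59003}{2700}} = 27500 \left(- \frac{2700}{59003}\right) = - \frac{74250000}{59003}$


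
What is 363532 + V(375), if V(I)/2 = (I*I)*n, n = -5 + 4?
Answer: 82282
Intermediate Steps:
n = -1
V(I) = -2*I**2 (V(I) = 2*((I*I)*(-1)) = 2*(I**2*(-1)) = 2*(-I**2) = -2*I**2)
363532 + V(375) = 363532 - 2*375**2 = 363532 - 2*140625 = 363532 - 281250 = 82282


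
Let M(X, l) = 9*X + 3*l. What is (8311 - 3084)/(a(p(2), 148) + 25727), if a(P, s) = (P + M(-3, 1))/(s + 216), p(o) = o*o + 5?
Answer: 1902628/9364613 ≈ 0.20317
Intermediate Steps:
M(X, l) = 3*l + 9*X
p(o) = 5 + o² (p(o) = o² + 5 = 5 + o²)
a(P, s) = (-24 + P)/(216 + s) (a(P, s) = (P + (3*1 + 9*(-3)))/(s + 216) = (P + (3 - 27))/(216 + s) = (P - 24)/(216 + s) = (-24 + P)/(216 + s))
(8311 - 3084)/(a(p(2), 148) + 25727) = (8311 - 3084)/((-24 + (5 + 2²))/(216 + 148) + 25727) = 5227/((-24 + (5 + 4))/364 + 25727) = 5227/((-24 + 9)/364 + 25727) = 5227/((1/364)*(-15) + 25727) = 5227/(-15/364 + 25727) = 5227/(9364613/364) = 5227*(364/9364613) = 1902628/9364613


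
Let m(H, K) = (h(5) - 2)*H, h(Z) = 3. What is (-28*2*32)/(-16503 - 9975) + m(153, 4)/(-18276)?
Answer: 4783243/80651988 ≈ 0.059307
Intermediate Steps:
m(H, K) = H (m(H, K) = (3 - 2)*H = 1*H = H)
(-28*2*32)/(-16503 - 9975) + m(153, 4)/(-18276) = (-28*2*32)/(-16503 - 9975) + 153/(-18276) = -56*32/(-26478) + 153*(-1/18276) = -1792*(-1/26478) - 51/6092 = 896/13239 - 51/6092 = 4783243/80651988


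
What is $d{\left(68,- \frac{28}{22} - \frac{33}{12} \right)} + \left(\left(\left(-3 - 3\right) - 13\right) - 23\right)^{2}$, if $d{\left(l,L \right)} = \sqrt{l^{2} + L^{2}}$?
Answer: $1764 + \frac{\sqrt{8983393}}{44} \approx 1832.1$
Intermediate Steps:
$d{\left(l,L \right)} = \sqrt{L^{2} + l^{2}}$
$d{\left(68,- \frac{28}{22} - \frac{33}{12} \right)} + \left(\left(\left(-3 - 3\right) - 13\right) - 23\right)^{2} = \sqrt{\left(- \frac{28}{22} - \frac{33}{12}\right)^{2} + 68^{2}} + \left(\left(\left(-3 - 3\right) - 13\right) - 23\right)^{2} = \sqrt{\left(\left(-28\right) \frac{1}{22} - \frac{11}{4}\right)^{2} + 4624} + \left(\left(-6 - 13\right) - 23\right)^{2} = \sqrt{\left(- \frac{14}{11} - \frac{11}{4}\right)^{2} + 4624} + \left(-19 - 23\right)^{2} = \sqrt{\left(- \frac{177}{44}\right)^{2} + 4624} + \left(-42\right)^{2} = \sqrt{\frac{31329}{1936} + 4624} + 1764 = \sqrt{\frac{8983393}{1936}} + 1764 = \frac{\sqrt{8983393}}{44} + 1764 = 1764 + \frac{\sqrt{8983393}}{44}$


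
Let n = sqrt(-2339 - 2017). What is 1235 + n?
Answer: 1235 + 66*I ≈ 1235.0 + 66.0*I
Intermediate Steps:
n = 66*I (n = sqrt(-4356) = 66*I ≈ 66.0*I)
1235 + n = 1235 + 66*I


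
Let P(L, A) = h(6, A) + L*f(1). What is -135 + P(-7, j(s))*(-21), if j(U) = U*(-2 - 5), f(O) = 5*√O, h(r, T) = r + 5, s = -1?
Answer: 369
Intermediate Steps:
h(r, T) = 5 + r
j(U) = -7*U (j(U) = U*(-7) = -7*U)
P(L, A) = 11 + 5*L (P(L, A) = (5 + 6) + L*(5*√1) = 11 + L*(5*1) = 11 + L*5 = 11 + 5*L)
-135 + P(-7, j(s))*(-21) = -135 + (11 + 5*(-7))*(-21) = -135 + (11 - 35)*(-21) = -135 - 24*(-21) = -135 + 504 = 369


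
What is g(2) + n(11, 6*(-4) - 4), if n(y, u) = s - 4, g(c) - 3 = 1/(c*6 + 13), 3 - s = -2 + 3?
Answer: 26/25 ≈ 1.0400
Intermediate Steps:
s = 2 (s = 3 - (-2 + 3) = 3 - 1*1 = 3 - 1 = 2)
g(c) = 3 + 1/(13 + 6*c) (g(c) = 3 + 1/(c*6 + 13) = 3 + 1/(6*c + 13) = 3 + 1/(13 + 6*c))
n(y, u) = -2 (n(y, u) = 2 - 4 = -2)
g(2) + n(11, 6*(-4) - 4) = 2*(20 + 9*2)/(13 + 6*2) - 2 = 2*(20 + 18)/(13 + 12) - 2 = 2*38/25 - 2 = 2*(1/25)*38 - 2 = 76/25 - 2 = 26/25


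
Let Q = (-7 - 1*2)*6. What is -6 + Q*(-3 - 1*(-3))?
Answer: -6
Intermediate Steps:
Q = -54 (Q = (-7 - 2)*6 = -9*6 = -54)
-6 + Q*(-3 - 1*(-3)) = -6 - 54*(-3 - 1*(-3)) = -6 - 54*(-3 + 3) = -6 - 54*0 = -6 + 0 = -6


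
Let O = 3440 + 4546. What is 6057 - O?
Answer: -1929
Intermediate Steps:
O = 7986
6057 - O = 6057 - 1*7986 = 6057 - 7986 = -1929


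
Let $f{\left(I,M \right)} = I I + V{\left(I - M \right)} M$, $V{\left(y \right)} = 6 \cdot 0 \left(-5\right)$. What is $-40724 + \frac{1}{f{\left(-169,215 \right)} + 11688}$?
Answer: $- \frac{1639100275}{40249} \approx -40724.0$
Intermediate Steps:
$V{\left(y \right)} = 0$ ($V{\left(y \right)} = 0 \left(-5\right) = 0$)
$f{\left(I,M \right)} = I^{2}$ ($f{\left(I,M \right)} = I I + 0 M = I^{2} + 0 = I^{2}$)
$-40724 + \frac{1}{f{\left(-169,215 \right)} + 11688} = -40724 + \frac{1}{\left(-169\right)^{2} + 11688} = -40724 + \frac{1}{28561 + 11688} = -40724 + \frac{1}{40249} = - \frac{1639100275}{40249}$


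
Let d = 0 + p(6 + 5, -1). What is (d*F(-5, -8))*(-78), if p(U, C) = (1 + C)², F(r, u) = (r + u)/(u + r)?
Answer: 0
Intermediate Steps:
F(r, u) = 1 (F(r, u) = (r + u)/(r + u) = 1)
d = 0 (d = 0 + (1 - 1)² = 0 + 0² = 0 + 0 = 0)
(d*F(-5, -8))*(-78) = (0*1)*(-78) = 0*(-78) = 0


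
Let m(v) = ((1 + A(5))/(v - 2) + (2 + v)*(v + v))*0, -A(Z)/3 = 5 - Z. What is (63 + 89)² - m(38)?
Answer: 23104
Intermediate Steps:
A(Z) = -15 + 3*Z (A(Z) = -3*(5 - Z) = -15 + 3*Z)
m(v) = 0 (m(v) = ((1 + (-15 + 3*5))/(v - 2) + (2 + v)*(v + v))*0 = ((1 + (-15 + 15))/(-2 + v) + (2 + v)*(2*v))*0 = ((1 + 0)/(-2 + v) + 2*v*(2 + v))*0 = (1/(-2 + v) + 2*v*(2 + v))*0 = 0)
(63 + 89)² - m(38) = (63 + 89)² - 1*0 = 152² + 0 = 23104 + 0 = 23104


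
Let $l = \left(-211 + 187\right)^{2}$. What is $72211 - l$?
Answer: $71635$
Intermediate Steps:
$l = 576$ ($l = \left(-24\right)^{2} = 576$)
$72211 - l = 72211 - 576 = 71635$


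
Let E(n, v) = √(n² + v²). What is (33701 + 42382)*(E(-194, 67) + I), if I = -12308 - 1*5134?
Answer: -1327039686 + 380415*√1685 ≈ -1.3114e+9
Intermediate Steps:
I = -17442 (I = -12308 - 5134 = -17442)
(33701 + 42382)*(E(-194, 67) + I) = (33701 + 42382)*(√((-194)² + 67²) - 17442) = 76083*(√(37636 + 4489) - 17442) = 76083*(√42125 - 17442) = 76083*(5*√1685 - 17442) = 76083*(-17442 + 5*√1685) = -1327039686 + 380415*√1685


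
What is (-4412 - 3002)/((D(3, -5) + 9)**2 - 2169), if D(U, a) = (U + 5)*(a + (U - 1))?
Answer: 3707/972 ≈ 3.8138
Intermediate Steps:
D(U, a) = (5 + U)*(-1 + U + a) (D(U, a) = (5 + U)*(a + (-1 + U)) = (5 + U)*(-1 + U + a))
(-4412 - 3002)/((D(3, -5) + 9)**2 - 2169) = (-4412 - 3002)/(((-5 + 3**2 + 4*3 + 5*(-5) + 3*(-5)) + 9)**2 - 2169) = -7414/(((-5 + 9 + 12 - 25 - 15) + 9)**2 - 2169) = -7414/((-24 + 9)**2 - 2169) = -7414/((-15)**2 - 2169) = -7414/(225 - 2169) = -7414/(-1944) = -7414*(-1/1944) = 3707/972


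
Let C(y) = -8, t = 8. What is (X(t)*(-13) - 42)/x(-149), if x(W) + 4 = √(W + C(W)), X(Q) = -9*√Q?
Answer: 168/173 - 936*√2/173 - 234*I*√314/173 + 42*I*√157/173 ≈ -6.6804 - 20.926*I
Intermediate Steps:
x(W) = -4 + √(-8 + W) (x(W) = -4 + √(W - 8) = -4 + √(-8 + W))
(X(t)*(-13) - 42)/x(-149) = (-18*√2*(-13) - 42)/(-4 + √(-8 - 149)) = (-18*√2*(-13) - 42)/(-4 + √(-157)) = (-18*√2*(-13) - 42)/(-4 + I*√157) = (234*√2 - 42)/(-4 + I*√157) = (-42 + 234*√2)/(-4 + I*√157)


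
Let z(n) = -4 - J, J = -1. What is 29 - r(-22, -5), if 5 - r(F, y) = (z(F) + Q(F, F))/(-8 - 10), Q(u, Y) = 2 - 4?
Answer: 437/18 ≈ 24.278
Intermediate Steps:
z(n) = -3 (z(n) = -4 - 1*(-1) = -4 + 1 = -3)
Q(u, Y) = -2
r(F, y) = 85/18 (r(F, y) = 5 - (-3 - 2)/(-8 - 10) = 5 - (-5)/(-18) = 5 - (-5)*(-1)/18 = 5 - 1*5/18 = 5 - 5/18 = 85/18)
29 - r(-22, -5) = 29 - 1*85/18 = 29 - 85/18 = 437/18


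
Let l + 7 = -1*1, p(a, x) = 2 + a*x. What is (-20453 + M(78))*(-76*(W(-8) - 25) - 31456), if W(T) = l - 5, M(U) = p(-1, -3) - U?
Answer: 586386768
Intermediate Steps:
l = -8 (l = -7 - 1*1 = -7 - 1 = -8)
M(U) = 5 - U (M(U) = (2 - 1*(-3)) - U = (2 + 3) - U = 5 - U)
W(T) = -13 (W(T) = -8 - 5 = -13)
(-20453 + M(78))*(-76*(W(-8) - 25) - 31456) = (-20453 + (5 - 1*78))*(-76*(-13 - 25) - 31456) = (-20453 + (5 - 78))*(-76*(-38) - 31456) = (-20453 - 73)*(2888 - 31456) = -20526*(-28568) = 586386768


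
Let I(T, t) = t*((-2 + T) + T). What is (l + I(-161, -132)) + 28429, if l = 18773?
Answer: 89970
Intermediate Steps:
I(T, t) = t*(-2 + 2*T)
(l + I(-161, -132)) + 28429 = (18773 + 2*(-132)*(-1 - 161)) + 28429 = (18773 + 2*(-132)*(-162)) + 28429 = (18773 + 42768) + 28429 = 61541 + 28429 = 89970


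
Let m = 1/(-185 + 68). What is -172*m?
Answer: 172/117 ≈ 1.4701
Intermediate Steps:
m = -1/117 (m = 1/(-117) = -1/117 ≈ -0.0085470)
-172*m = -172*(-1/117) = 172/117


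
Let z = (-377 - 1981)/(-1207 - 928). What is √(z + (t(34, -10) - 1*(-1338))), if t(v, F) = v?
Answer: √6258919030/2135 ≈ 37.055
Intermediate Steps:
z = 2358/2135 (z = -2358/(-2135) = -2358*(-1/2135) = 2358/2135 ≈ 1.1045)
√(z + (t(34, -10) - 1*(-1338))) = √(2358/2135 + (34 - 1*(-1338))) = √(2358/2135 + (34 + 1338)) = √(2358/2135 + 1372) = √(2931578/2135) = √6258919030/2135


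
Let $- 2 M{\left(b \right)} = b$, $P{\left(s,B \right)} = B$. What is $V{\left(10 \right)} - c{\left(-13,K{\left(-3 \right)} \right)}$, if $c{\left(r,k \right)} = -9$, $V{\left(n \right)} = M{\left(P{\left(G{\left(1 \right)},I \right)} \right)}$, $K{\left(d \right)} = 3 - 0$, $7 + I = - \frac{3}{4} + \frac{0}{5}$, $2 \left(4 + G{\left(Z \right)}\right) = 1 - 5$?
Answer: $\frac{103}{8} \approx 12.875$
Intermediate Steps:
$G{\left(Z \right)} = -6$ ($G{\left(Z \right)} = -4 + \frac{1 - 5}{2} = -4 + \frac{1}{2} \left(-4\right) = -4 - 2 = -6$)
$I = - \frac{31}{4}$ ($I = -7 + \left(- \frac{3}{4} + \frac{0}{5}\right) = -7 + \left(\left(-3\right) \frac{1}{4} + 0 \cdot \frac{1}{5}\right) = -7 + \left(- \frac{3}{4} + 0\right) = -7 - \frac{3}{4} = - \frac{31}{4} \approx -7.75$)
$K{\left(d \right)} = 3$ ($K{\left(d \right)} = 3 + 0 = 3$)
$M{\left(b \right)} = - \frac{b}{2}$
$V{\left(n \right)} = \frac{31}{8}$ ($V{\left(n \right)} = \left(- \frac{1}{2}\right) \left(- \frac{31}{4}\right) = \frac{31}{8}$)
$V{\left(10 \right)} - c{\left(-13,K{\left(-3 \right)} \right)} = \frac{31}{8} - -9 = \frac{31}{8} + 9 = \frac{103}{8}$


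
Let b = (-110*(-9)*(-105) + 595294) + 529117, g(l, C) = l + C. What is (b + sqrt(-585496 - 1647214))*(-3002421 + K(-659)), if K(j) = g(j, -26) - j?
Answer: -3063880068067 - 3002447*I*sqrt(2232710) ≈ -3.0639e+12 - 4.4863e+9*I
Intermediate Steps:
g(l, C) = C + l
K(j) = -26 (K(j) = (-26 + j) - j = -26)
b = 1020461 (b = (990*(-105) + 595294) + 529117 = (-103950 + 595294) + 529117 = 491344 + 529117 = 1020461)
(b + sqrt(-585496 - 1647214))*(-3002421 + K(-659)) = (1020461 + sqrt(-585496 - 1647214))*(-3002421 - 26) = (1020461 + sqrt(-2232710))*(-3002447) = (1020461 + I*sqrt(2232710))*(-3002447) = -3063880068067 - 3002447*I*sqrt(2232710)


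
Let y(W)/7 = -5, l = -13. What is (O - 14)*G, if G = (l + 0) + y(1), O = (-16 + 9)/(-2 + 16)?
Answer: 696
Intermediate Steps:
y(W) = -35 (y(W) = 7*(-5) = -35)
O = -½ (O = -7/14 = -7*1/14 = -½ ≈ -0.50000)
G = -48 (G = (-13 + 0) - 35 = -13 - 35 = -48)
(O - 14)*G = (-½ - 14)*(-48) = -29/2*(-48) = 696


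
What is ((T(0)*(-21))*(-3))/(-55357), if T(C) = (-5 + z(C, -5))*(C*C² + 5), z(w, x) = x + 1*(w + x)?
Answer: 4725/55357 ≈ 0.085355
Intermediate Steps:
z(w, x) = w + 2*x (z(w, x) = x + (w + x) = w + 2*x)
T(C) = (-15 + C)*(5 + C³) (T(C) = (-5 + (C + 2*(-5)))*(C*C² + 5) = (-5 + (C - 10))*(C³ + 5) = (-5 + (-10 + C))*(5 + C³) = (-15 + C)*(5 + C³))
((T(0)*(-21))*(-3))/(-55357) = (((-75 + 0⁴ - 15*0³ + 5*0)*(-21))*(-3))/(-55357) = (((-75 + 0 - 15*0 + 0)*(-21))*(-3))*(-1/55357) = (((-75 + 0 + 0 + 0)*(-21))*(-3))*(-1/55357) = (-75*(-21)*(-3))*(-1/55357) = (1575*(-3))*(-1/55357) = -4725*(-1/55357) = 4725/55357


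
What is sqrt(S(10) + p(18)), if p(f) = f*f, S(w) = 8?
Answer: 2*sqrt(83) ≈ 18.221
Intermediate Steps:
p(f) = f**2
sqrt(S(10) + p(18)) = sqrt(8 + 18**2) = sqrt(8 + 324) = sqrt(332) = 2*sqrt(83)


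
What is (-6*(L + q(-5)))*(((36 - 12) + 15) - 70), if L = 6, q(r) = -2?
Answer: 744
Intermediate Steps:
(-6*(L + q(-5)))*(((36 - 12) + 15) - 70) = (-6*(6 - 2))*(((36 - 12) + 15) - 70) = (-6*4)*((24 + 15) - 70) = -24*(39 - 70) = -24*(-31) = 744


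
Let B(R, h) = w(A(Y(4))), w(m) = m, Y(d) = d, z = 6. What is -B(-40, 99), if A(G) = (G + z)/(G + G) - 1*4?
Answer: 11/4 ≈ 2.7500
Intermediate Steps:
A(G) = -4 + (6 + G)/(2*G) (A(G) = (G + 6)/(G + G) - 1*4 = (6 + G)/((2*G)) - 4 = (6 + G)*(1/(2*G)) - 4 = (6 + G)/(2*G) - 4 = -4 + (6 + G)/(2*G))
B(R, h) = -11/4 (B(R, h) = -7/2 + 3/4 = -7/2 + 3*(¼) = -7/2 + ¾ = -11/4)
-B(-40, 99) = -1*(-11/4) = 11/4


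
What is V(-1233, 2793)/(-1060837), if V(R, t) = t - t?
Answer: 0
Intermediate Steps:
V(R, t) = 0
V(-1233, 2793)/(-1060837) = 0/(-1060837) = 0*(-1/1060837) = 0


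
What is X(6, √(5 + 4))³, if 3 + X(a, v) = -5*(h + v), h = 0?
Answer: -5832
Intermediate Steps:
X(a, v) = -3 - 5*v (X(a, v) = -3 - 5*(0 + v) = -3 - 5*v)
X(6, √(5 + 4))³ = (-3 - 5*√(5 + 4))³ = (-3 - 5*√9)³ = (-3 - 5*3)³ = (-3 - 15)³ = (-18)³ = -5832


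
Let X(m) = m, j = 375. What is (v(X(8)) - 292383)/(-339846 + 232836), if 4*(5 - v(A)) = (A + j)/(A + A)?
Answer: 415835/152192 ≈ 2.7323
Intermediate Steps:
v(A) = 5 - (375 + A)/(8*A) (v(A) = 5 - (A + 375)/(4*(A + A)) = 5 - (375 + A)/(4*(2*A)) = 5 - (375 + A)*1/(2*A)/4 = 5 - (375 + A)/(8*A))
(v(X(8)) - 292383)/(-339846 + 232836) = ((3/8)*(-125 + 13*8)/8 - 292383)/(-339846 + 232836) = ((3/8)*(1/8)*(-125 + 104) - 292383)/(-107010) = ((3/8)*(1/8)*(-21) - 292383)*(-1/107010) = (-63/64 - 292383)*(-1/107010) = -18712575/64*(-1/107010) = 415835/152192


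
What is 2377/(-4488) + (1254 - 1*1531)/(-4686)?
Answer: -49977/106216 ≈ -0.47052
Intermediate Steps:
2377/(-4488) + (1254 - 1*1531)/(-4686) = 2377*(-1/4488) + (1254 - 1531)*(-1/4686) = -2377/4488 - 277*(-1/4686) = -2377/4488 + 277/4686 = -49977/106216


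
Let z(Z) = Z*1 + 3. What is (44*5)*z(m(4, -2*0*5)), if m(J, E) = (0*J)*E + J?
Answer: 1540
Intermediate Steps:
m(J, E) = J (m(J, E) = 0*E + J = 0 + J = J)
z(Z) = 3 + Z (z(Z) = Z + 3 = 3 + Z)
(44*5)*z(m(4, -2*0*5)) = (44*5)*(3 + 4) = 220*7 = 1540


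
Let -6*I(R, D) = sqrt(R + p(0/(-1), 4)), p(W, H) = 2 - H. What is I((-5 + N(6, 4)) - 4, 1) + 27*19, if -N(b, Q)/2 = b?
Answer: 513 - I*sqrt(23)/6 ≈ 513.0 - 0.7993*I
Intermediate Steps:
N(b, Q) = -2*b
I(R, D) = -sqrt(-2 + R)/6 (I(R, D) = -sqrt(R + (2 - 1*4))/6 = -sqrt(R + (2 - 4))/6 = -sqrt(R - 2)/6 = -sqrt(-2 + R)/6)
I((-5 + N(6, 4)) - 4, 1) + 27*19 = -sqrt(-2 + ((-5 - 2*6) - 4))/6 + 27*19 = -sqrt(-2 + ((-5 - 12) - 4))/6 + 513 = -sqrt(-2 + (-17 - 4))/6 + 513 = -sqrt(-2 - 21)/6 + 513 = -I*sqrt(23)/6 + 513 = 513 - I*sqrt(23)/6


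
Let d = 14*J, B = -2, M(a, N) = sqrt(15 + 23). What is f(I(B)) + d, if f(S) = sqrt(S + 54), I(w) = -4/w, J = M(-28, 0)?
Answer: 2*sqrt(14) + 14*sqrt(38) ≈ 93.785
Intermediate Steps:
M(a, N) = sqrt(38)
J = sqrt(38) ≈ 6.1644
f(S) = sqrt(54 + S)
d = 14*sqrt(38) ≈ 86.302
f(I(B)) + d = sqrt(54 - 4/(-2)) + 14*sqrt(38) = sqrt(54 - 4*(-1/2)) + 14*sqrt(38) = sqrt(54 + 2) + 14*sqrt(38) = sqrt(56) + 14*sqrt(38) = 2*sqrt(14) + 14*sqrt(38)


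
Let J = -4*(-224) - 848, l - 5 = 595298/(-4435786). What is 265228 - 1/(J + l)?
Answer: 31098161137147/117250680 ≈ 2.6523e+5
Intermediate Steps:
l = 10791816/2217893 (l = 5 + 595298/(-4435786) = 5 + 595298*(-1/4435786) = 5 - 297649/2217893 = 10791816/2217893 ≈ 4.8658)
J = 48 (J = 896 - 848 = 48)
265228 - 1/(J + l) = 265228 - 1/(48 + 10791816/2217893) = 265228 - 1/117250680/2217893 = 265228 - 1*2217893/117250680 = 265228 - 2217893/117250680 = 31098161137147/117250680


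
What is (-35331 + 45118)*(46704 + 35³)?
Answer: 876709673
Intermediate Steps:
(-35331 + 45118)*(46704 + 35³) = 9787*(46704 + 42875) = 9787*89579 = 876709673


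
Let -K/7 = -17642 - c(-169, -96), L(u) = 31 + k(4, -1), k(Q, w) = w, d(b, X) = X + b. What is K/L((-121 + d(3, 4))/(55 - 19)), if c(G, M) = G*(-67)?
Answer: 13517/2 ≈ 6758.5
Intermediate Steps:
c(G, M) = -67*G
L(u) = 30 (L(u) = 31 - 1 = 30)
K = 202755 (K = -7*(-17642 - (-67)*(-169)) = -7*(-17642 - 1*11323) = -7*(-17642 - 11323) = -7*(-28965) = 202755)
K/L((-121 + d(3, 4))/(55 - 19)) = 202755/30 = 202755*(1/30) = 13517/2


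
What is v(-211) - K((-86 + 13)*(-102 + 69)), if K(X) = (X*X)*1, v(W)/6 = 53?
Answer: -5802963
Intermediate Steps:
v(W) = 318 (v(W) = 6*53 = 318)
K(X) = X² (K(X) = X²*1 = X²)
v(-211) - K((-86 + 13)*(-102 + 69)) = 318 - ((-86 + 13)*(-102 + 69))² = 318 - (-73*(-33))² = 318 - 1*2409² = 318 - 1*5803281 = 318 - 5803281 = -5802963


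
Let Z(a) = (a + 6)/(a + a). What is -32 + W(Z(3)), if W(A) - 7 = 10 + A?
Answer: -27/2 ≈ -13.500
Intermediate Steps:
Z(a) = (6 + a)/(2*a) (Z(a) = (6 + a)/((2*a)) = (6 + a)*(1/(2*a)) = (6 + a)/(2*a))
W(A) = 17 + A (W(A) = 7 + (10 + A) = 17 + A)
-32 + W(Z(3)) = -32 + (17 + (½)*(6 + 3)/3) = -32 + (17 + (½)*(⅓)*9) = -32 + (17 + 3/2) = -32 + 37/2 = -27/2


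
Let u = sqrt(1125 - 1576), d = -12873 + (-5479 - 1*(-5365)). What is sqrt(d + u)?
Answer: sqrt(-12987 + I*sqrt(451)) ≈ 0.0932 + 113.96*I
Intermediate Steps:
d = -12987 (d = -12873 + (-5479 + 5365) = -12873 - 114 = -12987)
u = I*sqrt(451) (u = sqrt(-451) = I*sqrt(451) ≈ 21.237*I)
sqrt(d + u) = sqrt(-12987 + I*sqrt(451))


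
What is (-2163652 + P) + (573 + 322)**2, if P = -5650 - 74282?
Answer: -1442559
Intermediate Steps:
P = -79932
(-2163652 + P) + (573 + 322)**2 = (-2163652 - 79932) + (573 + 322)**2 = -2243584 + 895**2 = -2243584 + 801025 = -1442559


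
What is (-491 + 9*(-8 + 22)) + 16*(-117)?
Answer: -2237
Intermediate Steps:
(-491 + 9*(-8 + 22)) + 16*(-117) = (-491 + 9*14) - 1872 = (-491 + 126) - 1872 = -365 - 1872 = -2237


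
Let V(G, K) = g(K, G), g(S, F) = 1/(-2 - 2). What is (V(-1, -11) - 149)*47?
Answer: -28059/4 ≈ -7014.8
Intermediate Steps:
g(S, F) = -1/4 (g(S, F) = 1/(-4) = -1/4)
V(G, K) = -1/4
(V(-1, -11) - 149)*47 = (-1/4 - 149)*47 = -597/4*47 = -28059/4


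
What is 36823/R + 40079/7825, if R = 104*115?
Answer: 6673781/813800 ≈ 8.2008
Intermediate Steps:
R = 11960
36823/R + 40079/7825 = 36823/11960 + 40079/7825 = 36823*(1/11960) + 40079*(1/7825) = 1601/520 + 40079/7825 = 6673781/813800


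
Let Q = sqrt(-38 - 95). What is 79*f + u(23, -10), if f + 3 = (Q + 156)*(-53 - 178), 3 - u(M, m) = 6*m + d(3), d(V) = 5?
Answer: -2847023 - 18249*I*sqrt(133) ≈ -2.847e+6 - 2.1046e+5*I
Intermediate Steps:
u(M, m) = -2 - 6*m (u(M, m) = 3 - (6*m + 5) = 3 - (5 + 6*m) = 3 + (-5 - 6*m) = -2 - 6*m)
Q = I*sqrt(133) (Q = sqrt(-133) = I*sqrt(133) ≈ 11.533*I)
f = -36039 - 231*I*sqrt(133) (f = -3 + (I*sqrt(133) + 156)*(-53 - 178) = -3 + (156 + I*sqrt(133))*(-231) = -3 + (-36036 - 231*I*sqrt(133)) = -36039 - 231*I*sqrt(133) ≈ -36039.0 - 2664.0*I)
79*f + u(23, -10) = 79*(-36039 - 231*I*sqrt(133)) + (-2 - 6*(-10)) = (-2847081 - 18249*I*sqrt(133)) + (-2 + 60) = (-2847081 - 18249*I*sqrt(133)) + 58 = -2847023 - 18249*I*sqrt(133)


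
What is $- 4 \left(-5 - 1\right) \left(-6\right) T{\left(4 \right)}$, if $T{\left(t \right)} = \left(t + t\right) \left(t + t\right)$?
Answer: $-9216$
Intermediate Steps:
$T{\left(t \right)} = 4 t^{2}$ ($T{\left(t \right)} = 2 t 2 t = 4 t^{2}$)
$- 4 \left(-5 - 1\right) \left(-6\right) T{\left(4 \right)} = - 4 \left(-5 - 1\right) \left(-6\right) 4 \cdot 4^{2} = - 4 \left(-5 - 1\right) \left(-6\right) 4 \cdot 16 = \left(-4\right) \left(-6\right) \left(-6\right) 64 = 24 \left(-6\right) 64 = \left(-144\right) 64 = -9216$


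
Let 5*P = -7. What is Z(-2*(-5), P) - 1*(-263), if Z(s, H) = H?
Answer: 1308/5 ≈ 261.60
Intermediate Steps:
P = -7/5 (P = (⅕)*(-7) = -7/5 ≈ -1.4000)
Z(-2*(-5), P) - 1*(-263) = -7/5 - 1*(-263) = -7/5 + 263 = 1308/5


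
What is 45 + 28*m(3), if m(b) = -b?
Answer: -39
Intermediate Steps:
45 + 28*m(3) = 45 + 28*(-1*3) = 45 + 28*(-3) = 45 - 84 = -39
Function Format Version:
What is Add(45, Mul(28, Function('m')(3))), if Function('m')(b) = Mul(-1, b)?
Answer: -39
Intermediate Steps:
Add(45, Mul(28, Function('m')(3))) = Add(45, Mul(28, Mul(-1, 3))) = Add(45, Mul(28, -3)) = Add(45, -84) = -39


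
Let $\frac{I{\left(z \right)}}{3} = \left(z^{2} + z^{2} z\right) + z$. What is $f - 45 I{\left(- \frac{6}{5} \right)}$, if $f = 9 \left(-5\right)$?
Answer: $\frac{3897}{25} \approx 155.88$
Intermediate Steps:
$I{\left(z \right)} = 3 z + 3 z^{2} + 3 z^{3}$ ($I{\left(z \right)} = 3 \left(\left(z^{2} + z^{2} z\right) + z\right) = 3 \left(\left(z^{2} + z^{3}\right) + z\right) = 3 \left(z + z^{2} + z^{3}\right) = 3 z + 3 z^{2} + 3 z^{3}$)
$f = -45$
$f - 45 I{\left(- \frac{6}{5} \right)} = -45 - 45 \cdot 3 \left(- \frac{6}{5}\right) \left(1 - \frac{6}{5} + \left(- \frac{6}{5}\right)^{2}\right) = -45 - 45 \cdot 3 \left(- \frac{6}{5}\right) \left(1 - \frac{6}{5} + \frac{36}{25}\right) = -45 - 45 \cdot 3 \left(- \frac{6}{5}\right) \frac{31}{25} = -45 - - \frac{5022}{25} = -45 + \frac{5022}{25} = \frac{3897}{25}$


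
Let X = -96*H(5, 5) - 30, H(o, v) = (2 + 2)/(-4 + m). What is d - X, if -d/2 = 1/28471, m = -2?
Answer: -968016/28471 ≈ -34.000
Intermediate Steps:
H(o, v) = -⅔ (H(o, v) = (2 + 2)/(-4 - 2) = 4/(-6) = 4*(-⅙) = -⅔)
X = 34 (X = -96*(-⅔) - 30 = 64 - 30 = 34)
d = -2/28471 ≈ -7.0247e-5
d - X = -2/28471 - 1*34 = -2/28471 - 34 = -968016/28471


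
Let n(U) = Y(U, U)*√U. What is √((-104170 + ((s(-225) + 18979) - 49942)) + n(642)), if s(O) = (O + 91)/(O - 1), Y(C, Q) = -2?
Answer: √(-1725505706 - 25538*√642)/113 ≈ 367.67*I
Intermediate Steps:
s(O) = (91 + O)/(-1 + O)
n(U) = -2*√U
√((-104170 + ((s(-225) + 18979) - 49942)) + n(642)) = √((-104170 + (((91 - 225)/(-1 - 225) + 18979) - 49942)) - 2*√642) = √((-104170 + ((-134/(-226) + 18979) - 49942)) - 2*√642) = √((-104170 + ((-1/226*(-134) + 18979) - 49942)) - 2*√642) = √((-104170 + ((67/113 + 18979) - 49942)) - 2*√642) = √((-104170 + (2144694/113 - 49942)) - 2*√642) = √((-104170 - 3498752/113) - 2*√642) = √(-15269962/113 - 2*√642)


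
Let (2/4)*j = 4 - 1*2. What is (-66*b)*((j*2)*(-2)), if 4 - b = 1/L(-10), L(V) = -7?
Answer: 30624/7 ≈ 4374.9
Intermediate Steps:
j = 4 (j = 2*(4 - 1*2) = 2*(4 - 2) = 2*2 = 4)
b = 29/7 (b = 4 - 1/(-7) = 4 - 1*(-1/7) = 4 + 1/7 = 29/7 ≈ 4.1429)
(-66*b)*((j*2)*(-2)) = (-66*29/7)*((4*2)*(-2)) = -15312*(-2)/7 = -1914/7*(-16) = 30624/7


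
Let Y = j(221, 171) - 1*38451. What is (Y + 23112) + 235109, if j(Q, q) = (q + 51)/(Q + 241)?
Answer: 16922327/77 ≈ 2.1977e+5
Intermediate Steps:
j(Q, q) = (51 + q)/(241 + Q)
Y = -2960690/77 (Y = (51 + 171)/(241 + 221) - 1*38451 = 222/462 - 38451 = (1/462)*222 - 38451 = 37/77 - 38451 = -2960690/77 ≈ -38451.)
(Y + 23112) + 235109 = (-2960690/77 + 23112) + 235109 = -1181066/77 + 235109 = 16922327/77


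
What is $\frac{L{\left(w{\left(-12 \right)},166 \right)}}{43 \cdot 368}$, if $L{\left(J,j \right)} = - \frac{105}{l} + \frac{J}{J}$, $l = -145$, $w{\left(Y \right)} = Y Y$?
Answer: $\frac{25}{229448} \approx 0.00010896$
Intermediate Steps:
$w{\left(Y \right)} = Y^{2}$
$L{\left(J,j \right)} = \frac{50}{29}$ ($L{\left(J,j \right)} = - \frac{105}{-145} + \frac{J}{J} = \left(-105\right) \left(- \frac{1}{145}\right) + 1 = \frac{21}{29} + 1 = \frac{50}{29}$)
$\frac{L{\left(w{\left(-12 \right)},166 \right)}}{43 \cdot 368} = \frac{50}{29 \cdot 43 \cdot 368} = \frac{50}{29 \cdot 15824} = \frac{50}{29} \cdot \frac{1}{15824} = \frac{25}{229448}$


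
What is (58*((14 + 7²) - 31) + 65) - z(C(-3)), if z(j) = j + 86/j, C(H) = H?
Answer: 5858/3 ≈ 1952.7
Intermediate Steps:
(58*((14 + 7²) - 31) + 65) - z(C(-3)) = (58*((14 + 7²) - 31) + 65) - (-3 + 86/(-3)) = (58*((14 + 49) - 31) + 65) - (-3 + 86*(-⅓)) = (58*(63 - 31) + 65) - (-3 - 86/3) = (58*32 + 65) - 1*(-95/3) = (1856 + 65) + 95/3 = 1921 + 95/3 = 5858/3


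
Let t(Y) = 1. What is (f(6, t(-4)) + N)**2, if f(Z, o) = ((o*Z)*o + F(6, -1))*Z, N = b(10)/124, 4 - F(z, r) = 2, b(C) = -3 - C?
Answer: 35271721/15376 ≈ 2293.9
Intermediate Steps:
F(z, r) = 2 (F(z, r) = 4 - 1*2 = 4 - 2 = 2)
N = -13/124 (N = (-3 - 1*10)/124 = (-3 - 10)*(1/124) = -13*1/124 = -13/124 ≈ -0.10484)
f(Z, o) = Z*(2 + Z*o**2) (f(Z, o) = ((o*Z)*o + 2)*Z = ((Z*o)*o + 2)*Z = (Z*o**2 + 2)*Z = (2 + Z*o**2)*Z = Z*(2 + Z*o**2))
(f(6, t(-4)) + N)**2 = (6*(2 + 6*1**2) - 13/124)**2 = (6*(2 + 6*1) - 13/124)**2 = (6*(2 + 6) - 13/124)**2 = (6*8 - 13/124)**2 = (48 - 13/124)**2 = (5939/124)**2 = 35271721/15376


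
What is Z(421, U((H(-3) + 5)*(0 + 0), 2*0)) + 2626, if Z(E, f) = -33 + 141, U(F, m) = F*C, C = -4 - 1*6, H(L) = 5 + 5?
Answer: 2734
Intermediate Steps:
H(L) = 10
C = -10 (C = -4 - 6 = -10)
U(F, m) = -10*F (U(F, m) = F*(-10) = -10*F)
Z(E, f) = 108
Z(421, U((H(-3) + 5)*(0 + 0), 2*0)) + 2626 = 108 + 2626 = 2734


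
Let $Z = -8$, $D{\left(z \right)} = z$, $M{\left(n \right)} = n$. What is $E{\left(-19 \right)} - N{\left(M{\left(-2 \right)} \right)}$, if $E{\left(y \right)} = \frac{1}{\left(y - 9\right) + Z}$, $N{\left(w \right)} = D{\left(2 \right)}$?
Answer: $- \frac{73}{36} \approx -2.0278$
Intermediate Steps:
$N{\left(w \right)} = 2$
$E{\left(y \right)} = \frac{1}{-17 + y}$ ($E{\left(y \right)} = \frac{1}{\left(y - 9\right) - 8} = \frac{1}{\left(-9 + y\right) - 8} = \frac{1}{-17 + y}$)
$E{\left(-19 \right)} - N{\left(M{\left(-2 \right)} \right)} = \frac{1}{-17 - 19} - 2 = \frac{1}{-36} - 2 = - \frac{1}{36} - 2 = - \frac{73}{36}$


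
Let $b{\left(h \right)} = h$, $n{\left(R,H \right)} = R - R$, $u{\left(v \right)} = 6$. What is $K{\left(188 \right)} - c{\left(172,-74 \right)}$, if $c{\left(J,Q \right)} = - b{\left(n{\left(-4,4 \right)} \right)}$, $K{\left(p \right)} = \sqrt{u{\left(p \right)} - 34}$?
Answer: $2 i \sqrt{7} \approx 5.2915 i$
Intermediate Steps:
$n{\left(R,H \right)} = 0$
$K{\left(p \right)} = 2 i \sqrt{7}$ ($K{\left(p \right)} = \sqrt{6 - 34} = \sqrt{-28} = 2 i \sqrt{7}$)
$c{\left(J,Q \right)} = 0$ ($c{\left(J,Q \right)} = \left(-1\right) 0 = 0$)
$K{\left(188 \right)} - c{\left(172,-74 \right)} = 2 i \sqrt{7} - 0 = 2 i \sqrt{7} + 0 = 2 i \sqrt{7}$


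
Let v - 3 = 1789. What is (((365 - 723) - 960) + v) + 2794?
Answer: 3268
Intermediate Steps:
v = 1792 (v = 3 + 1789 = 1792)
(((365 - 723) - 960) + v) + 2794 = (((365 - 723) - 960) + 1792) + 2794 = ((-358 - 960) + 1792) + 2794 = (-1318 + 1792) + 2794 = 474 + 2794 = 3268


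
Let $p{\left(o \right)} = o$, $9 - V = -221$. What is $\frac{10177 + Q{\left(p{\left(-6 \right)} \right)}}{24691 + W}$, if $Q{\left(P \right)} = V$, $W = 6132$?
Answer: $\frac{10407}{30823} \approx 0.33764$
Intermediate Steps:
$V = 230$ ($V = 9 - -221 = 9 + 221 = 230$)
$Q{\left(P \right)} = 230$
$\frac{10177 + Q{\left(p{\left(-6 \right)} \right)}}{24691 + W} = \frac{10177 + 230}{24691 + 6132} = \frac{10407}{30823}$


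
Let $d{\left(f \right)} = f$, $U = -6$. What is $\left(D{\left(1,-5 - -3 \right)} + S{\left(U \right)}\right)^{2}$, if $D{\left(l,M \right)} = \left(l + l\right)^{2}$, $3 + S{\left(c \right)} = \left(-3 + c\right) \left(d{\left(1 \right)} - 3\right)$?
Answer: $361$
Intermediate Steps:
$S{\left(c \right)} = 3 - 2 c$ ($S{\left(c \right)} = -3 + \left(-3 + c\right) \left(1 - 3\right) = -3 + \left(-3 + c\right) \left(-2\right) = -3 - \left(-6 + 2 c\right) = 3 - 2 c$)
$D{\left(l,M \right)} = 4 l^{2}$ ($D{\left(l,M \right)} = \left(2 l\right)^{2} = 4 l^{2}$)
$\left(D{\left(1,-5 - -3 \right)} + S{\left(U \right)}\right)^{2} = \left(4 \cdot 1^{2} + \left(3 - -12\right)\right)^{2} = \left(4 \cdot 1 + \left(3 + 12\right)\right)^{2} = \left(4 + 15\right)^{2} = 19^{2} = 361$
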